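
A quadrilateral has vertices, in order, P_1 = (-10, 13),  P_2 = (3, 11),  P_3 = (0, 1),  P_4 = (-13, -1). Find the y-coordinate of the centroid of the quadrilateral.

Apply the shoelace formula. First the cross-terms c_i = x_i·y_{i+1} − x_{i+1}·y_i:
  -149, 3, 13, -179  ⇒  2A = -312, A = -156.
Then Σ (y_i + y_{i+1})·c_i = -5688, so ȳ = -5688 / (6·(-156)) = 79/13.

79/13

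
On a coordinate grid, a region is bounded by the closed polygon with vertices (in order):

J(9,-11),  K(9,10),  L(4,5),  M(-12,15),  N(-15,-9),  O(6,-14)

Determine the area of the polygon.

Apply Gauss's area formula: 2A = Σ (x_i·y_{i+1} − x_{i+1}·y_i), indices taken mod 6.
Σ = (189) + (5) + (120) + (333) + (264) + (60) = 971
Area = |Σ|/2 = 485.5.

485.5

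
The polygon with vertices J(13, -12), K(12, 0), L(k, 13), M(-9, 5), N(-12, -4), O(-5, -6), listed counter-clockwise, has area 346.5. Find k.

The doubled signed area Σ (x_i y_{i+1} − x_{i+1} y_i) is linear in k.
With k=0 it equals 703; the coefficient of k is 5 (from the two edges through L).
So 5·k + 703 = 2·346.5 = 693 ⇒ k = -2.

-2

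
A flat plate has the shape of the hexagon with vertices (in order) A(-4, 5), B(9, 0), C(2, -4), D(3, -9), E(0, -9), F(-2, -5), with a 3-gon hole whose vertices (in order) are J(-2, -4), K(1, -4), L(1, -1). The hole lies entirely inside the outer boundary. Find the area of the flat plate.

Outer boundary:
A→B: (-4)(0) − (9)(5) = -45
B→C: (9)(-4) − (2)(0) = -36
C→D: (2)(-9) − (3)(-4) = -6
D→E: (3)(-9) − (0)(-9) = -27
E→F: (0)(-5) − (-2)(-9) = -18
F→A: (-2)(5) − (-4)(-5) = -30
Σ = -162
Area = |Σ|/2 = 81.
Hole:
Σ = (12) + (3) + (-6) = 9
Area = |Σ|/2 = 4.5.
Net area = 81 − 4.5 = 76.5.

76.5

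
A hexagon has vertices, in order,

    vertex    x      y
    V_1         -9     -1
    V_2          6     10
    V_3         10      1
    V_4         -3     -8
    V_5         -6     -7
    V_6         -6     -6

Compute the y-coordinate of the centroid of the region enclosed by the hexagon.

3/7

Apply Gauss's area formula. First the cross-terms c_i = x_i·y_{i+1} − x_{i+1}·y_i:
  -84, -94, -77, -27, -6, -48  ⇒  2A = -336, A = -168.
Then Σ (y_i + y_{i+1})·c_i = -432, so ȳ = -432 / (6·(-168)) = 3/7.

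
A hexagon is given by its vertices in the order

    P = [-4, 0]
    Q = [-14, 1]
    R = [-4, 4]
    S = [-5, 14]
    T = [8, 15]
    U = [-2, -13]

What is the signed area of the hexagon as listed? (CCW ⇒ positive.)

-202.5

Apply the shoelace (surveyor's) formula: 2A = Σ (x_i·y_{i+1} − x_{i+1}·y_i), indices taken mod 6.
Σ = (-4) + (-52) + (-36) + (-187) + (-74) + (-52) = -405
Signed area = Σ/2 = -202.5 (negative ⇒ clockwise traversal).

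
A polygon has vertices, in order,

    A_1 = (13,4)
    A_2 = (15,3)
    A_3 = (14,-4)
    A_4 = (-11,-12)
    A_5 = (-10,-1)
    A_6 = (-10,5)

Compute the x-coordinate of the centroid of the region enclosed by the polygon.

16/29

Apply the surveyor's formula. First the cross-terms c_i = x_i·y_{i+1} − x_{i+1}·y_i:
  -21, -102, -212, -109, -60, -105  ⇒  2A = -609, A = -304.5.
Then Σ (x_i + x_{i+1})·c_i = -1008, so x̄ = -1008 / (6·(-304.5)) = 16/29.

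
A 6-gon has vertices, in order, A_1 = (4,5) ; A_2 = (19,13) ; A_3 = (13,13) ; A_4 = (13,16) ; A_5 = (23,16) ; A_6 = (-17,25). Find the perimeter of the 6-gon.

|A_1A_2| = √((15)² + (8)²) = √289 = 17
|A_2A_3| = √((-6)² + (0)²) = √36 = 6
|A_3A_4| = √((0)² + (3)²) = √9 = 3
|A_4A_5| = √((10)² + (0)²) = √100 = 10
|A_5A_6| = √((-40)² + (9)²) = √1681 = 41
|A_6A_1| = √((21)² + (-20)²) = √841 = 29
Perimeter = 17 + 6 + 3 + 10 + 41 + 29 = 106.

106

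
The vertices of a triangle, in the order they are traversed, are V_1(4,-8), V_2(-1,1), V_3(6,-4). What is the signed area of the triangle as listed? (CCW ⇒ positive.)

-19

V_1→V_2: (4)(1) − (-1)(-8) = -4
V_2→V_3: (-1)(-4) − (6)(1) = -2
V_3→V_1: (6)(-8) − (4)(-4) = -32
Σ = -38
Signed area = Σ/2 = -19 (negative ⇒ clockwise traversal).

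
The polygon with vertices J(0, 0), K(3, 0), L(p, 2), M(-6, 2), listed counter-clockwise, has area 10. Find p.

Write out the shoelace sum; only the two edges meeting at L involve p:
2·Area = [(3·2 − p·0) + (p·2 − (-6)·2)] + 0
       = 2·p + 18 = 20
⇒ p = 1.

1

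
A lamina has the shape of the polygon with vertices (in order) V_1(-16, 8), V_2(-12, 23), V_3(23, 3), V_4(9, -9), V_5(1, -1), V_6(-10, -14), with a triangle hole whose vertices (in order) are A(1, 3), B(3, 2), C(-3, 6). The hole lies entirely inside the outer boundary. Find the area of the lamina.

698.5

Outer boundary:
Apply the surveyor's formula: 2A = Σ (x_i·y_{i+1} − x_{i+1}·y_i), indices taken mod 6.
Σ = (-272) + (-565) + (-234) + (0) + (-24) + (-304) = -1399
Area = |Σ|/2 = 699.5.
Hole:
Apply the shoelace (surveyor's) formula: 2A = Σ (x_i·y_{i+1} − x_{i+1}·y_i), indices taken mod 3.
Σ = (-7) + (24) + (-15) = 2
Area = |Σ|/2 = 1.
Net area = 699.5 − 1 = 698.5.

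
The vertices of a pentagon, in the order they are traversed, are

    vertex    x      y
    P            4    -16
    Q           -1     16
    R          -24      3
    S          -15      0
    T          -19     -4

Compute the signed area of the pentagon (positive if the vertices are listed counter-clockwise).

427

Apply the shoelace formula: 2A = Σ (x_i·y_{i+1} − x_{i+1}·y_i), indices taken mod 5.
Σ = (48) + (381) + (45) + (60) + (320) = 854
Signed area = Σ/2 = 427 (positive ⇒ counter-clockwise traversal).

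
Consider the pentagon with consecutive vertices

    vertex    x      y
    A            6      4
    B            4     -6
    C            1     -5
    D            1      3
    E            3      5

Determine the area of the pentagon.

40

Apply the surveyor's formula: 2A = Σ (x_i·y_{i+1} − x_{i+1}·y_i), indices taken mod 5.
A→B: (6)(-6) − (4)(4) = -52
B→C: (4)(-5) − (1)(-6) = -14
C→D: (1)(3) − (1)(-5) = 8
D→E: (1)(5) − (3)(3) = -4
E→A: (3)(4) − (6)(5) = -18
Σ = -80
Area = |Σ|/2 = 40.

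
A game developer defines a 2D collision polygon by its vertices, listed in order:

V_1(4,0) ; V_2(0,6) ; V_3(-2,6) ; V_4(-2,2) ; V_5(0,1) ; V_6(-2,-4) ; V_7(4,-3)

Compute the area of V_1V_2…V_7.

Apply Gauss's area formula: 2A = Σ (x_i·y_{i+1} − x_{i+1}·y_i), indices taken mod 7.
Cross-terms: 24, 12, 8, -2, 2, 22, 12  ⇒  Σ = 78
Area = |Σ|/2 = 39.

39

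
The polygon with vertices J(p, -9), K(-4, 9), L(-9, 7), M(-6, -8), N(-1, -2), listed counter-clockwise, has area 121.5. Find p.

9

The doubled signed area Σ (x_i y_{i+1} − x_{i+1} y_i) is linear in p.
With p=0 it equals 144; the coefficient of p is 11 (from the two edges through J).
So 11·p + 144 = 2·121.5 = 243 ⇒ p = 9.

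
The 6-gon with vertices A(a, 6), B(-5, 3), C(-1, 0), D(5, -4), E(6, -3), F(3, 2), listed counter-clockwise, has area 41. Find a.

-3

The doubled signed area Σ (x_i y_{i+1} − x_{i+1} y_i) is linear in a.
With a=0 it equals 85; the coefficient of a is 1 (from the two edges through A).
So 1·a + 85 = 2·41 = 82 ⇒ a = -3.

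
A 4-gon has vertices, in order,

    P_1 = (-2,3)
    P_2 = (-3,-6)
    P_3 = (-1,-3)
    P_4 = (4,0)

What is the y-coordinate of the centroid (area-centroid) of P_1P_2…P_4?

Apply the shoelace formula. First the cross-terms c_i = x_i·y_{i+1} − x_{i+1}·y_i:
  21, 3, 12, 12  ⇒  2A = 48, A = 24.
Then Σ (y_i + y_{i+1})·c_i = -90, so ȳ = -90 / (6·24) = -0.625.

-0.625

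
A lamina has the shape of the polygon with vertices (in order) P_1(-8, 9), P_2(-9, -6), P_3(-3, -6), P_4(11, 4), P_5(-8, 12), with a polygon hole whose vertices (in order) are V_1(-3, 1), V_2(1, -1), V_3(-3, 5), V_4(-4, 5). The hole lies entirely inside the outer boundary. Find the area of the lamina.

Outer boundary:
P_1→P_2: (-8)(-6) − (-9)(9) = 129
P_2→P_3: (-9)(-6) − (-3)(-6) = 36
P_3→P_4: (-3)(4) − (11)(-6) = 54
P_4→P_5: (11)(12) − (-8)(4) = 164
P_5→P_1: (-8)(9) − (-8)(12) = 24
Σ = 407
Area = |Σ|/2 = 203.5.
Hole:
Cross-terms: 2, 2, 5, 11  ⇒  Σ = 20
Area = |Σ|/2 = 10.
Net area = 203.5 − 10 = 193.5.

193.5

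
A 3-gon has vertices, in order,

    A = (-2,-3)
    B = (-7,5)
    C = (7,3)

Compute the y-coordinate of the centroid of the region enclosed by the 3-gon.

Apply the shoelace (surveyor's) formula. First the cross-terms c_i = x_i·y_{i+1} − x_{i+1}·y_i:
  -31, -56, -15  ⇒  2A = -102, A = -51.
Then Σ (y_i + y_{i+1})·c_i = -510, so ȳ = -510 / (6·(-51)) = 5/3.

5/3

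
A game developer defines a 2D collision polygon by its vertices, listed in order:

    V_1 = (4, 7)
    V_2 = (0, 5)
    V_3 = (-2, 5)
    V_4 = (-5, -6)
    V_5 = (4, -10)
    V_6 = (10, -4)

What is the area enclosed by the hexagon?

Cross-terms: 20, 10, 37, 74, 84, 86  ⇒  Σ = 311
Area = |Σ|/2 = 155.5.

155.5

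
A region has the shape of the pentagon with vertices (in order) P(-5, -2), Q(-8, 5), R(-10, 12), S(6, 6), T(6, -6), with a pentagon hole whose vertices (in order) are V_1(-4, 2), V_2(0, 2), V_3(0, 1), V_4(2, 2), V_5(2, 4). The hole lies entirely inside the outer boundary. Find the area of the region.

Outer boundary:
Apply the surveyor's formula: 2A = Σ (x_i·y_{i+1} − x_{i+1}·y_i), indices taken mod 5.
P→Q: (-5)(5) − (-8)(-2) = -41
Q→R: (-8)(12) − (-10)(5) = -46
R→S: (-10)(6) − (6)(12) = -132
S→T: (6)(-6) − (6)(6) = -72
T→P: (6)(-2) − (-5)(-6) = -42
Σ = -333
Area = |Σ|/2 = 166.5.
Hole:
Apply the surveyor's formula: 2A = Σ (x_i·y_{i+1} − x_{i+1}·y_i), indices taken mod 5.
V_1→V_2: (-4)(2) − (0)(2) = -8
V_2→V_3: (0)(1) − (0)(2) = 0
V_3→V_4: (0)(2) − (2)(1) = -2
V_4→V_5: (2)(4) − (2)(2) = 4
V_5→V_1: (2)(2) − (-4)(4) = 20
Σ = 14
Area = |Σ|/2 = 7.
Net area = 166.5 − 7 = 159.5.

159.5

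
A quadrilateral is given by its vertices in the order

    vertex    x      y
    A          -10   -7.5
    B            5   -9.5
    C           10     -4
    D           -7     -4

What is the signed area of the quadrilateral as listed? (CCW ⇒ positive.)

Apply the shoelace (surveyor's) formula: 2A = Σ (x_i·y_{i+1} − x_{i+1}·y_i), indices taken mod 4.
A→B: (-10)(-9.5) − (5)(-7.5) = 132.5
B→C: (5)(-4) − (10)(-9.5) = 75
C→D: (10)(-4) − (-7)(-4) = -68
D→A: (-7)(-7.5) − (-10)(-4) = 12.5
Σ = 152
Signed area = Σ/2 = 76 (positive ⇒ counter-clockwise traversal).

76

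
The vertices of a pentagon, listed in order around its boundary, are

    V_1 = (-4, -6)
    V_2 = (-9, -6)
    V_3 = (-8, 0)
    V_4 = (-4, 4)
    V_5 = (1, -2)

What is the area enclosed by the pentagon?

Apply the shoelace (surveyor's) formula: 2A = Σ (x_i·y_{i+1} − x_{i+1}·y_i), indices taken mod 5.
Cross-terms: -30, -48, -32, 4, -14  ⇒  Σ = -120
Area = |Σ|/2 = 60.

60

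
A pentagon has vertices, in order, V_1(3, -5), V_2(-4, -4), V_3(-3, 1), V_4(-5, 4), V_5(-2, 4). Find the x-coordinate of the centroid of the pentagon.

-94/69

Apply the surveyor's formula. First the cross-terms c_i = x_i·y_{i+1} − x_{i+1}·y_i:
  -32, -16, -7, -12, -2  ⇒  2A = -69, A = -34.5.
Then Σ (x_i + x_{i+1})·c_i = 282, so x̄ = 282 / (6·(-34.5)) = -94/69.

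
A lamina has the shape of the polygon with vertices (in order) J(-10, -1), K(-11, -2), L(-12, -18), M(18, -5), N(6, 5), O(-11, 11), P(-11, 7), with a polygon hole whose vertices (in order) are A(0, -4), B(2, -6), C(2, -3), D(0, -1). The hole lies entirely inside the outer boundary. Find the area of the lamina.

460.5

Outer boundary:
Apply the shoelace (surveyor's) formula: 2A = Σ (x_i·y_{i+1} − x_{i+1}·y_i), indices taken mod 7.
Cross-terms: 9, 174, 384, 120, 121, 44, 81  ⇒  Σ = 933
Area = |Σ|/2 = 466.5.
Hole:
A→B: (0)(-6) − (2)(-4) = 8
B→C: (2)(-3) − (2)(-6) = 6
C→D: (2)(-1) − (0)(-3) = -2
D→A: (0)(-4) − (0)(-1) = 0
Σ = 12
Area = |Σ|/2 = 6.
Net area = 466.5 − 6 = 460.5.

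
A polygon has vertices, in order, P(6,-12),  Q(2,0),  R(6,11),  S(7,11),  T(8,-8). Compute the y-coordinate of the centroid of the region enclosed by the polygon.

Apply the shoelace formula. First the cross-terms c_i = x_i·y_{i+1} − x_{i+1}·y_i:
  24, 22, -11, -144, -48  ⇒  2A = -157, A = -78.5.
Then Σ (y_i + y_{i+1})·c_i = 240, so ȳ = 240 / (6·(-78.5)) = -80/157.

-80/157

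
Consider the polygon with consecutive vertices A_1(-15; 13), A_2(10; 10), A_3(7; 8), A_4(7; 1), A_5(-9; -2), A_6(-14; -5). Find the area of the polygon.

282

Apply Gauss's area formula: 2A = Σ (x_i·y_{i+1} − x_{i+1}·y_i), indices taken mod 6.
Σ = (-280) + (10) + (-49) + (-5) + (17) + (-257) = -564
Area = |Σ|/2 = 282.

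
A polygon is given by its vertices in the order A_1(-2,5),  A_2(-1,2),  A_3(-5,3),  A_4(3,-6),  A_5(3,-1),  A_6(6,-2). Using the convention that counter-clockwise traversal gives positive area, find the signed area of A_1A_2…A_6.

Apply the surveyor's formula: 2A = Σ (x_i·y_{i+1} − x_{i+1}·y_i), indices taken mod 6.
Σ = (1) + (7) + (21) + (15) + (0) + (26) = 70
Signed area = Σ/2 = 35 (positive ⇒ counter-clockwise traversal).

35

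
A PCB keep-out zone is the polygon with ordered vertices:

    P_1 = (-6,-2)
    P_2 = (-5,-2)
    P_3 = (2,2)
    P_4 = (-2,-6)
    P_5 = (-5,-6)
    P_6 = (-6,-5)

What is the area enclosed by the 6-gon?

29.5

Σ = (2) + (-6) + (-8) + (-18) + (-11) + (-18) = -59
Area = |Σ|/2 = 29.5.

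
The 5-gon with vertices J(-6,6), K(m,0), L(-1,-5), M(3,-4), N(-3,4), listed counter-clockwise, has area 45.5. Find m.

-6

The doubled signed area Σ (x_i y_{i+1} − x_{i+1} y_i) is linear in m.
With m=0 it equals 25; the coefficient of m is -11 (from the two edges through K).
So -11·m + 25 = 2·45.5 = 91 ⇒ m = -6.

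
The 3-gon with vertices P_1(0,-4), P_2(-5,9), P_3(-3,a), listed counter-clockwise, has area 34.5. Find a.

-10

The doubled signed area Σ (x_i y_{i+1} − x_{i+1} y_i) is linear in a.
With a=0 it equals 19; the coefficient of a is -5 (from the two edges through P_3).
So -5·a + 19 = 2·34.5 = 69 ⇒ a = -10.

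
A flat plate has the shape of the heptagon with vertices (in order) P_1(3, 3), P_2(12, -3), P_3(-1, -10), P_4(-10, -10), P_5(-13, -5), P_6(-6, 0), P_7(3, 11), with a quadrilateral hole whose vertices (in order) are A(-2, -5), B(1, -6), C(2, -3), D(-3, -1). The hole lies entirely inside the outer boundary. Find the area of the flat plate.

Outer boundary:
Cross-terms: -45, -123, -90, -80, -30, -66, -24  ⇒  Σ = -458
Area = |Σ|/2 = 229.
Hole:
Σ = (17) + (9) + (-11) + (13) = 28
Area = |Σ|/2 = 14.
Net area = 229 − 14 = 215.

215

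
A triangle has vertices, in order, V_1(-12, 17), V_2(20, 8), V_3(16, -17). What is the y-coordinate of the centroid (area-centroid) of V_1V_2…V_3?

Apply Gauss's area formula. First the cross-terms c_i = x_i·y_{i+1} − x_{i+1}·y_i:
  -436, -468, 68  ⇒  2A = -836, A = -418.
Then Σ (y_i + y_{i+1})·c_i = -6688, so ȳ = -6688 / (6·(-418)) = 8/3.

8/3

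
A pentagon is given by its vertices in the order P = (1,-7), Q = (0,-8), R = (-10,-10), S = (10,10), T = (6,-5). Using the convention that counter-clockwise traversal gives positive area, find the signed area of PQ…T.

-117.5

Apply the shoelace (surveyor's) formula: 2A = Σ (x_i·y_{i+1} − x_{i+1}·y_i), indices taken mod 5.
P→Q: (1)(-8) − (0)(-7) = -8
Q→R: (0)(-10) − (-10)(-8) = -80
R→S: (-10)(10) − (10)(-10) = 0
S→T: (10)(-5) − (6)(10) = -110
T→P: (6)(-7) − (1)(-5) = -37
Σ = -235
Signed area = Σ/2 = -117.5 (negative ⇒ clockwise traversal).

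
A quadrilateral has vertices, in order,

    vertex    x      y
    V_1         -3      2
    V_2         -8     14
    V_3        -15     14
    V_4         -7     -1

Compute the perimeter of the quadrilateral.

42

|V_1V_2| = √((-5)² + (12)²) = √169 = 13
|V_2V_3| = √((-7)² + (0)²) = √49 = 7
|V_3V_4| = √((8)² + (-15)²) = √289 = 17
|V_4V_1| = √((4)² + (3)²) = √25 = 5
Perimeter = 13 + 7 + 17 + 5 = 42.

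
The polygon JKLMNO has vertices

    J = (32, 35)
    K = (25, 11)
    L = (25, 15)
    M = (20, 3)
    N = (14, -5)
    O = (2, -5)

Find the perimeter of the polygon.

114

|JK| = √((-7)² + (-24)²) = √625 = 25
|KL| = √((0)² + (4)²) = √16 = 4
|LM| = √((-5)² + (-12)²) = √169 = 13
|MN| = √((-6)² + (-8)²) = √100 = 10
|NO| = √((-12)² + (0)²) = √144 = 12
|OJ| = √((30)² + (40)²) = √2500 = 50
Perimeter = 25 + 4 + 13 + 10 + 12 + 50 = 114.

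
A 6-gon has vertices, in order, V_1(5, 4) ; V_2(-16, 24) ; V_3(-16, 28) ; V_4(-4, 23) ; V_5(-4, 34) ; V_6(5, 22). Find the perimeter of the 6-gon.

90

|V_1V_2| = √((-21)² + (20)²) = √841 = 29
|V_2V_3| = √((0)² + (4)²) = √16 = 4
|V_3V_4| = √((12)² + (-5)²) = √169 = 13
|V_4V_5| = √((0)² + (11)²) = √121 = 11
|V_5V_6| = √((9)² + (-12)²) = √225 = 15
|V_6V_1| = √((0)² + (-18)²) = √324 = 18
Perimeter = 29 + 4 + 13 + 11 + 15 + 18 = 90.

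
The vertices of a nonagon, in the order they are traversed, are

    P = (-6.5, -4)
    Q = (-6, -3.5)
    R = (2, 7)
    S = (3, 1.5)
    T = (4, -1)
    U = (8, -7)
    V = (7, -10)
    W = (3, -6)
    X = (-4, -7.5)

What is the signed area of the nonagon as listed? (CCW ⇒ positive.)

Σ = (-1.25) + (-35) + (-18) + (-9) + (-20) + (-31) + (-12) + (-46.5) + (-32.75) = -205.5
Signed area = Σ/2 = -102.75 (negative ⇒ clockwise traversal).

-102.75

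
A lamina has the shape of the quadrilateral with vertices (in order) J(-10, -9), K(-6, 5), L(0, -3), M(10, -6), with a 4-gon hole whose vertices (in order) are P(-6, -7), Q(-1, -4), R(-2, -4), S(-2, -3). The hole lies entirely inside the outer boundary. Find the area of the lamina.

99.5

Outer boundary:
J→K: (-10)(5) − (-6)(-9) = -104
K→L: (-6)(-3) − (0)(5) = 18
L→M: (0)(-6) − (10)(-3) = 30
M→J: (10)(-9) − (-10)(-6) = -150
Σ = -206
Area = |Σ|/2 = 103.
Hole:
Σ = (17) + (-4) + (-2) + (-4) = 7
Area = |Σ|/2 = 3.5.
Net area = 103 − 3.5 = 99.5.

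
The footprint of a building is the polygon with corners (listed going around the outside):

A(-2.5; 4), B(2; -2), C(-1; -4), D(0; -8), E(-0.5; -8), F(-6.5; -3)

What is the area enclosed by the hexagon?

46.5

Cross-terms: -3, -10, 8, -4, -50.5, -33.5  ⇒  Σ = -93
Area = |Σ|/2 = 46.5.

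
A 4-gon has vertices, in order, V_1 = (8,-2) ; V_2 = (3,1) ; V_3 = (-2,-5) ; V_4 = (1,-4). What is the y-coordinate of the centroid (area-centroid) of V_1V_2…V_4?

-259/132

Apply the surveyor's formula. First the cross-terms c_i = x_i·y_{i+1} − x_{i+1}·y_i:
  14, -13, 13, 30  ⇒  2A = 44, A = 22.
Then Σ (y_i + y_{i+1})·c_i = -259, so ȳ = -259 / (6·22) = -259/132.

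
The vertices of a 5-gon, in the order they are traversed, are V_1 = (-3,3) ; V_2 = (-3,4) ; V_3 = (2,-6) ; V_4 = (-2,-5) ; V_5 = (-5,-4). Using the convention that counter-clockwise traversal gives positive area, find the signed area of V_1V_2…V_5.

-29.5

Apply the shoelace (surveyor's) formula: 2A = Σ (x_i·y_{i+1} − x_{i+1}·y_i), indices taken mod 5.
Σ = (-3) + (10) + (-22) + (-17) + (-27) = -59
Signed area = Σ/2 = -29.5 (negative ⇒ clockwise traversal).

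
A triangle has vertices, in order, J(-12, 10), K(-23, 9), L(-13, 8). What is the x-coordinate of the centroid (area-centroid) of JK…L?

-16

Apply the shoelace (surveyor's) formula. First the cross-terms c_i = x_i·y_{i+1} − x_{i+1}·y_i:
  122, -67, -34  ⇒  2A = 21, A = 10.5.
Then Σ (x_i + x_{i+1})·c_i = -1008, so x̄ = -1008 / (6·10.5) = -16.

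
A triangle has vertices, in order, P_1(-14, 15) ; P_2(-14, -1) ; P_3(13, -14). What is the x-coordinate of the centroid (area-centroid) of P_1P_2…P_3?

-5

Apply the shoelace (surveyor's) formula. First the cross-terms c_i = x_i·y_{i+1} − x_{i+1}·y_i:
  224, 209, -1  ⇒  2A = 432, A = 216.
Then Σ (x_i + x_{i+1})·c_i = -6480, so x̄ = -6480 / (6·216) = -5.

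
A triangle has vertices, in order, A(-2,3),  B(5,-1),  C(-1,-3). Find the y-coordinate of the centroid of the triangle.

Apply the shoelace (surveyor's) formula. First the cross-terms c_i = x_i·y_{i+1} − x_{i+1}·y_i:
  -13, -16, -9  ⇒  2A = -38, A = -19.
Then Σ (y_i + y_{i+1})·c_i = 38, so ȳ = 38 / (6·(-19)) = -1/3.

-1/3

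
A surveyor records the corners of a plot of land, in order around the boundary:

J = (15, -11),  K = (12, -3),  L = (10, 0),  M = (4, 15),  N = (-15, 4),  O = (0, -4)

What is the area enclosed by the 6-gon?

314

Apply Gauss's area formula: 2A = Σ (x_i·y_{i+1} − x_{i+1}·y_i), indices taken mod 6.
J→K: (15)(-3) − (12)(-11) = 87
K→L: (12)(0) − (10)(-3) = 30
L→M: (10)(15) − (4)(0) = 150
M→N: (4)(4) − (-15)(15) = 241
N→O: (-15)(-4) − (0)(4) = 60
O→J: (0)(-11) − (15)(-4) = 60
Σ = 628
Area = |Σ|/2 = 314.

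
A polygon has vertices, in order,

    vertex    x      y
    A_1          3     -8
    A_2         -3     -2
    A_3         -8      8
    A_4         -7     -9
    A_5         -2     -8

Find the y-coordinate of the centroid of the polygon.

-677/204

Apply Gauss's area formula. First the cross-terms c_i = x_i·y_{i+1} − x_{i+1}·y_i:
  -30, -40, 128, 38, 40  ⇒  2A = 136, A = 68.
Then Σ (y_i + y_{i+1})·c_i = -1354, so ȳ = -1354 / (6·68) = -677/204.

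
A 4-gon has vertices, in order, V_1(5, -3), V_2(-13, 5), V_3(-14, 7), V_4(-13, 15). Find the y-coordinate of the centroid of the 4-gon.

Apply Gauss's area formula. First the cross-terms c_i = x_i·y_{i+1} − x_{i+1}·y_i:
  -14, -21, -119, -36  ⇒  2A = -190, A = -95.
Then Σ (y_i + y_{i+1})·c_i = -3330, so ȳ = -3330 / (6·(-95)) = 111/19.

111/19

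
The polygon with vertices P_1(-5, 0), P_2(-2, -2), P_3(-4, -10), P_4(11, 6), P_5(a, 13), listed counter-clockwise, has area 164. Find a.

-2

The doubled signed area Σ (x_i y_{i+1} − x_{i+1} y_i) is linear in a.
With a=0 it equals 316; the coefficient of a is -6 (from the two edges through P_5).
So -6·a + 316 = 2·164 = 328 ⇒ a = -2.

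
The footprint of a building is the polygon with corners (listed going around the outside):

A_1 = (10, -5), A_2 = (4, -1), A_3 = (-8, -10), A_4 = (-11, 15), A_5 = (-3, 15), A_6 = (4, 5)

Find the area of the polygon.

Apply Gauss's area formula: 2A = Σ (x_i·y_{i+1} − x_{i+1}·y_i), indices taken mod 6.
Σ = (10) + (-48) + (-230) + (-120) + (-75) + (-70) = -533
Area = |Σ|/2 = 266.5.

266.5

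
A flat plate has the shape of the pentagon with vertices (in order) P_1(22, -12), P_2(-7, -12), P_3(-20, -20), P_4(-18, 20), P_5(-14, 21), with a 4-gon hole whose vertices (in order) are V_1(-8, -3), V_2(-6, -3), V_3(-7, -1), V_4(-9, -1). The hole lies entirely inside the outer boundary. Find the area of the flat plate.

796

Outer boundary:
Apply the shoelace formula: 2A = Σ (x_i·y_{i+1} − x_{i+1}·y_i), indices taken mod 5.
P_1→P_2: (22)(-12) − (-7)(-12) = -348
P_2→P_3: (-7)(-20) − (-20)(-12) = -100
P_3→P_4: (-20)(20) − (-18)(-20) = -760
P_4→P_5: (-18)(21) − (-14)(20) = -98
P_5→P_1: (-14)(-12) − (22)(21) = -294
Σ = -1600
Area = |Σ|/2 = 800.
Hole:
Apply the shoelace (surveyor's) formula: 2A = Σ (x_i·y_{i+1} − x_{i+1}·y_i), indices taken mod 4.
V_1→V_2: (-8)(-3) − (-6)(-3) = 6
V_2→V_3: (-6)(-1) − (-7)(-3) = -15
V_3→V_4: (-7)(-1) − (-9)(-1) = -2
V_4→V_1: (-9)(-3) − (-8)(-1) = 19
Σ = 8
Area = |Σ|/2 = 4.
Net area = 800 − 4 = 796.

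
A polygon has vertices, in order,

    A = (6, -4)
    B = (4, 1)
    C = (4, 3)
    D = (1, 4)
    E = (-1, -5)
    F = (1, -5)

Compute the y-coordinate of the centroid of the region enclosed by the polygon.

-46/39

Apply the shoelace formula. First the cross-terms c_i = x_i·y_{i+1} − x_{i+1}·y_i:
  22, 8, 13, -1, 10, 26  ⇒  2A = 78, A = 39.
Then Σ (y_i + y_{i+1})·c_i = -276, so ȳ = -276 / (6·39) = -46/39.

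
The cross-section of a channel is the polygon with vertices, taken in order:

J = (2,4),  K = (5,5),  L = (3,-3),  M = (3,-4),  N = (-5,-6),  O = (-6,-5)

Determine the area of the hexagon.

Σ = (-10) + (-30) + (-3) + (-38) + (-11) + (-14) = -106
Area = |Σ|/2 = 53.

53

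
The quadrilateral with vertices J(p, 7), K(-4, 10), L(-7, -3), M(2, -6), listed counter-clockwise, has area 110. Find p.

The doubled signed area Σ (x_i y_{i+1} − x_{i+1} y_i) is linear in p.
With p=0 it equals 172; the coefficient of p is 16 (from the two edges through J).
So 16·p + 172 = 2·110 = 220 ⇒ p = 3.

3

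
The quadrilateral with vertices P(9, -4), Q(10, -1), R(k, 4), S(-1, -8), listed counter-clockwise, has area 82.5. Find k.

-2

Write out the shoelace sum; only the two edges meeting at R involve k:
2·Area = [(10·4 − k·(-1)) + (k·(-8) − (-1)·4)] + 107
       = -7·k + 151 = 165
⇒ k = -2.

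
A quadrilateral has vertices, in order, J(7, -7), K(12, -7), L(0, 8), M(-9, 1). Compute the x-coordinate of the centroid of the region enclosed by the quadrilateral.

Apply Gauss's area formula. First the cross-terms c_i = x_i·y_{i+1} − x_{i+1}·y_i:
  35, 96, 72, 56  ⇒  2A = 259, A = 129.5.
Then Σ (x_i + x_{i+1})·c_i = 1057, so x̄ = 1057 / (6·129.5) = 151/111.

151/111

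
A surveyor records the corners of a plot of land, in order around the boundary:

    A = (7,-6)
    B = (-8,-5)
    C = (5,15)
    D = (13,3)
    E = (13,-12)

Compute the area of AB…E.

273.5

Apply the shoelace (surveyor's) formula: 2A = Σ (x_i·y_{i+1} − x_{i+1}·y_i), indices taken mod 5.
A→B: (7)(-5) − (-8)(-6) = -83
B→C: (-8)(15) − (5)(-5) = -95
C→D: (5)(3) − (13)(15) = -180
D→E: (13)(-12) − (13)(3) = -195
E→A: (13)(-6) − (7)(-12) = 6
Σ = -547
Area = |Σ|/2 = 273.5.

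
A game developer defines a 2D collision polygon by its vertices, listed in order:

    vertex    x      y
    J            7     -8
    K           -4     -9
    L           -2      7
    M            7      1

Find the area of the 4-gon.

Apply the shoelace formula: 2A = Σ (x_i·y_{i+1} − x_{i+1}·y_i), indices taken mod 4.
Σ = (-95) + (-46) + (-51) + (-63) = -255
Area = |Σ|/2 = 127.5.

127.5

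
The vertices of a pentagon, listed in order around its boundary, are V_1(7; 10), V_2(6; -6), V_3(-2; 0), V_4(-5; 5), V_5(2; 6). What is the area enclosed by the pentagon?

93

Σ = (-102) + (-12) + (-10) + (-40) + (-22) = -186
Area = |Σ|/2 = 93.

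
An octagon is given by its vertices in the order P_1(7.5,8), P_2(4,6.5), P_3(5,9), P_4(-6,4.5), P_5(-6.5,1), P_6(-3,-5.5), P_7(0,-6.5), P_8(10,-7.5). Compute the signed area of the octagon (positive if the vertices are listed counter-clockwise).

189.75

Apply the shoelace formula: 2A = Σ (x_i·y_{i+1} − x_{i+1}·y_i), indices taken mod 8.
Σ = (16.75) + (3.5) + (76.5) + (23.25) + (38.75) + (19.5) + (65) + (136.25) = 379.5
Signed area = Σ/2 = 189.75 (positive ⇒ counter-clockwise traversal).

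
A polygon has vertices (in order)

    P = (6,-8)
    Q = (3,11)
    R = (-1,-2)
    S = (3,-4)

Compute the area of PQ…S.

Apply the shoelace formula: 2A = Σ (x_i·y_{i+1} − x_{i+1}·y_i), indices taken mod 4.
Σ = (90) + (5) + (10) + (0) = 105
Area = |Σ|/2 = 52.5.

52.5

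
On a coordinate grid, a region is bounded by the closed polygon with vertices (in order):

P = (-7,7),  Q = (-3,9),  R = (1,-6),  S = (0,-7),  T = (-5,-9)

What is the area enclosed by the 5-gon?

86.5

Apply the shoelace formula: 2A = Σ (x_i·y_{i+1} − x_{i+1}·y_i), indices taken mod 5.
P→Q: (-7)(9) − (-3)(7) = -42
Q→R: (-3)(-6) − (1)(9) = 9
R→S: (1)(-7) − (0)(-6) = -7
S→T: (0)(-9) − (-5)(-7) = -35
T→P: (-5)(7) − (-7)(-9) = -98
Σ = -173
Area = |Σ|/2 = 86.5.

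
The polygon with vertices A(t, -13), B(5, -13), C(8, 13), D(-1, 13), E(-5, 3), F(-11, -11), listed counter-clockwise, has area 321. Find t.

The doubled signed area Σ (x_i y_{i+1} − x_{i+1} y_i) is linear in t.
With t=0 it equals 644; the coefficient of t is -2 (from the two edges through A).
So -2·t + 644 = 2·321 = 642 ⇒ t = 1.

1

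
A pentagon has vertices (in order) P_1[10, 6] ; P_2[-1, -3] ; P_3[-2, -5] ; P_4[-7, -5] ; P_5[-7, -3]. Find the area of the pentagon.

38

Cross-terms: -24, -1, -25, -14, -12  ⇒  Σ = -76
Area = |Σ|/2 = 38.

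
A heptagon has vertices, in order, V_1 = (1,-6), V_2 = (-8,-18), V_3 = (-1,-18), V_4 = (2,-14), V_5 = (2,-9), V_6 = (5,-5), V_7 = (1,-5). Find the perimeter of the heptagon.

42

|V_1V_2| = √((-9)² + (-12)²) = √225 = 15
|V_2V_3| = √((7)² + (0)²) = √49 = 7
|V_3V_4| = √((3)² + (4)²) = √25 = 5
|V_4V_5| = √((0)² + (5)²) = √25 = 5
|V_5V_6| = √((3)² + (4)²) = √25 = 5
|V_6V_7| = √((-4)² + (0)²) = √16 = 4
|V_7V_1| = √((0)² + (-1)²) = √1 = 1
Perimeter = 15 + 7 + 5 + 5 + 5 + 4 + 1 = 42.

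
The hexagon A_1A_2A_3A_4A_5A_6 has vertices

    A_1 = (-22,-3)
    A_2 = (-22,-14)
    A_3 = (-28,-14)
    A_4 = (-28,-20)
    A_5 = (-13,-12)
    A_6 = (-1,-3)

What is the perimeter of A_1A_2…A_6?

|A_1A_2| = √((0)² + (-11)²) = √121 = 11
|A_2A_3| = √((-6)² + (0)²) = √36 = 6
|A_3A_4| = √((0)² + (-6)²) = √36 = 6
|A_4A_5| = √((15)² + (8)²) = √289 = 17
|A_5A_6| = √((12)² + (9)²) = √225 = 15
|A_6A_1| = √((-21)² + (0)²) = √441 = 21
Perimeter = 11 + 6 + 6 + 17 + 15 + 21 = 76.

76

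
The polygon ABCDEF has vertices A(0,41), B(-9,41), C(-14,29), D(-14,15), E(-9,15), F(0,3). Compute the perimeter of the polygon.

|AB| = √((-9)² + (0)²) = √81 = 9
|BC| = √((-5)² + (-12)²) = √169 = 13
|CD| = √((0)² + (-14)²) = √196 = 14
|DE| = √((5)² + (0)²) = √25 = 5
|EF| = √((9)² + (-12)²) = √225 = 15
|FA| = √((0)² + (38)²) = √1444 = 38
Perimeter = 9 + 13 + 14 + 5 + 15 + 38 = 94.

94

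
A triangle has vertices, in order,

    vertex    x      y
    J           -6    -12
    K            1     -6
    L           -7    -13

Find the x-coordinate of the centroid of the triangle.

Apply the surveyor's formula. First the cross-terms c_i = x_i·y_{i+1} − x_{i+1}·y_i:
  48, -55, 6  ⇒  2A = -1, A = -0.5.
Then Σ (x_i + x_{i+1})·c_i = 12, so x̄ = 12 / (6·(-0.5)) = -4.

-4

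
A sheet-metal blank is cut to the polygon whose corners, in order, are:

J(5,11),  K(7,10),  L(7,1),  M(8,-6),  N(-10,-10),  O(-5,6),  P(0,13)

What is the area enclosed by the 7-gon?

Apply Gauss's area formula: 2A = Σ (x_i·y_{i+1} − x_{i+1}·y_i), indices taken mod 7.
Σ = (-27) + (-63) + (-50) + (-140) + (-110) + (-65) + (-65) = -520
Area = |Σ|/2 = 260.

260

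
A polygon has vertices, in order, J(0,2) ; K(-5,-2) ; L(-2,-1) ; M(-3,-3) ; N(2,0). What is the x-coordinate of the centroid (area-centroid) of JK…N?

Apply the shoelace (surveyor's) formula. First the cross-terms c_i = x_i·y_{i+1} − x_{i+1}·y_i:
  10, 1, 3, 6, 4  ⇒  2A = 24, A = 12.
Then Σ (x_i + x_{i+1})·c_i = -70, so x̄ = -70 / (6·12) = -35/36.

-35/36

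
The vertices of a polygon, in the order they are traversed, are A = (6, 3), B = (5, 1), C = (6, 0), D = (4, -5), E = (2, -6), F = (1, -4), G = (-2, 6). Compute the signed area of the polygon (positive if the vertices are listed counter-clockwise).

Σ = (-9) + (-6) + (-30) + (-14) + (-2) + (-2) + (-42) = -105
Signed area = Σ/2 = -52.5 (negative ⇒ clockwise traversal).

-52.5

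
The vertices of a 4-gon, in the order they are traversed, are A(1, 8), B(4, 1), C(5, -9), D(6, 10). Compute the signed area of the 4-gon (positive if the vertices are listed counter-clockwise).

35

Apply the shoelace (surveyor's) formula: 2A = Σ (x_i·y_{i+1} − x_{i+1}·y_i), indices taken mod 4.
Σ = (-31) + (-41) + (104) + (38) = 70
Signed area = Σ/2 = 35 (positive ⇒ counter-clockwise traversal).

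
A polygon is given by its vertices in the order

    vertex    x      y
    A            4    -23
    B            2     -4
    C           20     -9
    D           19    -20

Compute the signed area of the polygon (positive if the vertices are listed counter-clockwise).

-247

Apply the shoelace (surveyor's) formula: 2A = Σ (x_i·y_{i+1} − x_{i+1}·y_i), indices taken mod 4.
Σ = (30) + (62) + (-229) + (-357) = -494
Signed area = Σ/2 = -247 (negative ⇒ clockwise traversal).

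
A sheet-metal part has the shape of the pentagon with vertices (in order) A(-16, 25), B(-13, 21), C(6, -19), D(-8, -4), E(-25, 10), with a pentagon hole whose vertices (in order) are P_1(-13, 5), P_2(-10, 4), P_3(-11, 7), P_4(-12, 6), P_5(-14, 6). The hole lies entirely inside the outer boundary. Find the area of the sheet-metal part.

Outer boundary:
Apply Gauss's area formula: 2A = Σ (x_i·y_{i+1} − x_{i+1}·y_i), indices taken mod 5.
Σ = (-11) + (121) + (-176) + (-180) + (-465) = -711
Area = |Σ|/2 = 355.5.
Hole:
Σ = (-2) + (-26) + (18) + (12) + (8) = 10
Area = |Σ|/2 = 5.
Net area = 355.5 − 5 = 350.5.

350.5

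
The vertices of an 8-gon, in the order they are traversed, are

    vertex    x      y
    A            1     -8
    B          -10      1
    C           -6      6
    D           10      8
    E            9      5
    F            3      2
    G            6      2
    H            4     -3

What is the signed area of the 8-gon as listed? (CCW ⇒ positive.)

-160.5

Cross-terms: -79, -54, -108, -22, 3, -6, -26, -29  ⇒  Σ = -321
Signed area = Σ/2 = -160.5 (negative ⇒ clockwise traversal).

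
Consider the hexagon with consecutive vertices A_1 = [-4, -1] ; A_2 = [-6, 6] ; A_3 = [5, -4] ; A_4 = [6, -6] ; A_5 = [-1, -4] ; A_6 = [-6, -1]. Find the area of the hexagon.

Apply the shoelace (surveyor's) formula: 2A = Σ (x_i·y_{i+1} − x_{i+1}·y_i), indices taken mod 6.
Σ = (-30) + (-6) + (-6) + (-30) + (-23) + (2) = -93
Area = |Σ|/2 = 46.5.

46.5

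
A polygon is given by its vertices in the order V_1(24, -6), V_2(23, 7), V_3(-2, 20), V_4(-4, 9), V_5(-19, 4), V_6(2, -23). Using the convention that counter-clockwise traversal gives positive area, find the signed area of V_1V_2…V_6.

Apply the shoelace formula: 2A = Σ (x_i·y_{i+1} − x_{i+1}·y_i), indices taken mod 6.
Σ = (306) + (474) + (62) + (155) + (429) + (540) = 1966
Signed area = Σ/2 = 983 (positive ⇒ counter-clockwise traversal).

983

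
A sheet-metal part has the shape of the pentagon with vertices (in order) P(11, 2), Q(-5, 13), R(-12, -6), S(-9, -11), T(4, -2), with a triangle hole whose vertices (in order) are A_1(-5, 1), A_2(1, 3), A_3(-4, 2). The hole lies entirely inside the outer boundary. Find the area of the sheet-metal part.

Outer boundary:
Apply the surveyor's formula: 2A = Σ (x_i·y_{i+1} − x_{i+1}·y_i), indices taken mod 5.
Cross-terms: 153, 186, 78, 62, 30  ⇒  Σ = 509
Area = |Σ|/2 = 254.5.
Hole:
Σ = (-16) + (14) + (6) = 4
Area = |Σ|/2 = 2.
Net area = 254.5 − 2 = 252.5.

252.5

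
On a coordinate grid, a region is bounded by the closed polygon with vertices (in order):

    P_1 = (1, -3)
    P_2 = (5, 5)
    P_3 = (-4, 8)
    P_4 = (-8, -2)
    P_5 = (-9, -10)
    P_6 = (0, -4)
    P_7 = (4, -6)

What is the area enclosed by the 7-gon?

130

Σ = (20) + (60) + (72) + (62) + (36) + (16) + (-6) = 260
Area = |Σ|/2 = 130.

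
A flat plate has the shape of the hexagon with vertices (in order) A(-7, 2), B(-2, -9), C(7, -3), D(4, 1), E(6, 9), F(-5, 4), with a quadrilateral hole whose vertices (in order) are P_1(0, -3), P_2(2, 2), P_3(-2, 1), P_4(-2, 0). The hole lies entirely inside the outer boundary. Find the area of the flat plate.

Outer boundary:
Apply the shoelace formula: 2A = Σ (x_i·y_{i+1} − x_{i+1}·y_i), indices taken mod 6.
Σ = (67) + (69) + (19) + (30) + (69) + (18) = 272
Area = |Σ|/2 = 136.
Hole:
Σ = (6) + (6) + (2) + (6) = 20
Area = |Σ|/2 = 10.
Net area = 136 − 10 = 126.

126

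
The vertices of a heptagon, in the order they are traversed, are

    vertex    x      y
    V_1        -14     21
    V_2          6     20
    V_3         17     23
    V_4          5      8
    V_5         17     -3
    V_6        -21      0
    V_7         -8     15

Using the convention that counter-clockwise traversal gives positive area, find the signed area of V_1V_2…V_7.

-537

Σ = (-406) + (-202) + (21) + (-151) + (-63) + (-315) + (42) = -1074
Signed area = Σ/2 = -537 (negative ⇒ clockwise traversal).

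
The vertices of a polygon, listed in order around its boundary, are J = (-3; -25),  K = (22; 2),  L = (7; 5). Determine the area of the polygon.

240

Apply Gauss's area formula: 2A = Σ (x_i·y_{i+1} − x_{i+1}·y_i), indices taken mod 3.
Cross-terms: 544, 96, -160  ⇒  Σ = 480
Area = |Σ|/2 = 240.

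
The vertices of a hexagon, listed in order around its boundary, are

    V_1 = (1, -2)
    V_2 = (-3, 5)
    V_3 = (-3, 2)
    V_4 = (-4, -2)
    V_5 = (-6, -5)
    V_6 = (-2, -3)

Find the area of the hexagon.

Apply the surveyor's formula: 2A = Σ (x_i·y_{i+1} − x_{i+1}·y_i), indices taken mod 6.
Σ = (-1) + (9) + (14) + (8) + (8) + (7) = 45
Area = |Σ|/2 = 22.5.

22.5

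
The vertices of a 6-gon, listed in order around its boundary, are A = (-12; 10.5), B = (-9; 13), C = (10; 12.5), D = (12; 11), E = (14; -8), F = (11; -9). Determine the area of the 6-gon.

Cross-terms: -61.5, -242.5, -40, -250, -38, 7.5  ⇒  Σ = -624.5
Area = |Σ|/2 = 312.25.

312.25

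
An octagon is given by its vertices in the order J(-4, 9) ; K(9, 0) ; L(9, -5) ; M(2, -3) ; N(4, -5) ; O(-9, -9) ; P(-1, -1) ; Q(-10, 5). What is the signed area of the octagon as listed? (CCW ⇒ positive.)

-153.5

Σ = (-81) + (-45) + (-17) + (2) + (-81) + (0) + (-15) + (-70) = -307
Signed area = Σ/2 = -153.5 (negative ⇒ clockwise traversal).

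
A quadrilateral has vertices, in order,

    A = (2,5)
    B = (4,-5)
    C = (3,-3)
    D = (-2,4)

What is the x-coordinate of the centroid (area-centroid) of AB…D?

17/13

Apply the surveyor's formula. First the cross-terms c_i = x_i·y_{i+1} − x_{i+1}·y_i:
  -30, 3, 6, -18  ⇒  2A = -39, A = -19.5.
Then Σ (x_i + x_{i+1})·c_i = -153, so x̄ = -153 / (6·(-19.5)) = 17/13.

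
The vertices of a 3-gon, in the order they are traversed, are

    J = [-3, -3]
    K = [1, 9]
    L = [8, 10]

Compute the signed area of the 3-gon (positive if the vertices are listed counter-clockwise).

Apply Gauss's area formula: 2A = Σ (x_i·y_{i+1} − x_{i+1}·y_i), indices taken mod 3.
Cross-terms: -24, -62, 6  ⇒  Σ = -80
Signed area = Σ/2 = -40 (negative ⇒ clockwise traversal).

-40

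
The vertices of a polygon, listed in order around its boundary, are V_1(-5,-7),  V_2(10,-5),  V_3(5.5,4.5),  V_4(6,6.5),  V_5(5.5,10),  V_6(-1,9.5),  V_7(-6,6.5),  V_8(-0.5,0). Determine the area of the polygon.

160

Apply the surveyor's formula: 2A = Σ (x_i·y_{i+1} − x_{i+1}·y_i), indices taken mod 8.
V_1→V_2: (-5)(-5) − (10)(-7) = 95
V_2→V_3: (10)(4.5) − (5.5)(-5) = 72.5
V_3→V_4: (5.5)(6.5) − (6)(4.5) = 8.75
V_4→V_5: (6)(10) − (5.5)(6.5) = 24.25
V_5→V_6: (5.5)(9.5) − (-1)(10) = 62.25
V_6→V_7: (-1)(6.5) − (-6)(9.5) = 50.5
V_7→V_8: (-6)(0) − (-0.5)(6.5) = 3.25
V_8→V_1: (-0.5)(-7) − (-5)(0) = 3.5
Σ = 320
Area = |Σ|/2 = 160.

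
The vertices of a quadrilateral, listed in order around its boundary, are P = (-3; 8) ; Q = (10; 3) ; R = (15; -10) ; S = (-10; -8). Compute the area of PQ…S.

279

Σ = (-89) + (-145) + (-220) + (-104) = -558
Area = |Σ|/2 = 279.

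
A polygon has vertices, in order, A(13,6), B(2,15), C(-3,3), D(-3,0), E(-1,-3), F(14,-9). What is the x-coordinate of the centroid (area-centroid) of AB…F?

Apply Gauss's area formula. First the cross-terms c_i = x_i·y_{i+1} − x_{i+1}·y_i:
  183, 51, 9, 9, 51, 201  ⇒  2A = 504, A = 252.
Then Σ (x_i + x_{i+1})·c_i = 8694, so x̄ = 8694 / (6·252) = 5.75.

5.75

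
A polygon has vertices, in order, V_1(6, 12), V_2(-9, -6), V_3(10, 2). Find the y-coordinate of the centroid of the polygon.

8/3

Apply the shoelace (surveyor's) formula. First the cross-terms c_i = x_i·y_{i+1} − x_{i+1}·y_i:
  72, 42, 108  ⇒  2A = 222, A = 111.
Then Σ (y_i + y_{i+1})·c_i = 1776, so ȳ = 1776 / (6·111) = 8/3.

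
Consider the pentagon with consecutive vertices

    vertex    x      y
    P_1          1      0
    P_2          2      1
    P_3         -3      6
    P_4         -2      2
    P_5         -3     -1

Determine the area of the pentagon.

15.5

Apply the shoelace (surveyor's) formula: 2A = Σ (x_i·y_{i+1} − x_{i+1}·y_i), indices taken mod 5.
P_1→P_2: (1)(1) − (2)(0) = 1
P_2→P_3: (2)(6) − (-3)(1) = 15
P_3→P_4: (-3)(2) − (-2)(6) = 6
P_4→P_5: (-2)(-1) − (-3)(2) = 8
P_5→P_1: (-3)(0) − (1)(-1) = 1
Σ = 31
Area = |Σ|/2 = 15.5.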